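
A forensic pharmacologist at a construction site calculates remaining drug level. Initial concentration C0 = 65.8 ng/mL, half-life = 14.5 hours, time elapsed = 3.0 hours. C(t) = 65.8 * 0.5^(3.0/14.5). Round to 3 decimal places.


Drug concentration decay:
Number of half-lives = t / t_half = 3.0 / 14.5 = 0.206897
Decay factor = 0.5^0.206897 = 0.86639871
C(t) = 65.8 * 0.86639871 = 57.009 ng/mL

57.009


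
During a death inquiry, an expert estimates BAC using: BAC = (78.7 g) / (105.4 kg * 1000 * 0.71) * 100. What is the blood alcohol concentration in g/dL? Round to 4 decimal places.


Applying the Widmark formula:
BAC = (dose_g / (body_wt * 1000 * r)) * 100
Denominator = 105.4 * 1000 * 0.71 = 74834
BAC = (78.7 / 74834) * 100
BAC = 0.1052 g/dL

0.1052


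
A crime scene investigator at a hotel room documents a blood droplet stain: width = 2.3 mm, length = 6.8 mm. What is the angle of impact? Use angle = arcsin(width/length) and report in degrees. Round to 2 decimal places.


Blood spatter impact angle calculation:
width / length = 2.3 / 6.8 = 0.338235
angle = arcsin(0.338235)
angle = 19.77 degrees

19.77


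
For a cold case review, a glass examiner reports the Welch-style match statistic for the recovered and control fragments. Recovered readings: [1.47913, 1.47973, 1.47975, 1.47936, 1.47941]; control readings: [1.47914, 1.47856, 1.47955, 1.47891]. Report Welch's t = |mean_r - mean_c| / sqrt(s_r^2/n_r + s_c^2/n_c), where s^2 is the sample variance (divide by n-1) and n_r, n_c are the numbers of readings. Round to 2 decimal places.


Welch's t-criterion for glass RI comparison:
Recovered mean = sum / n_r = 7.39738 / 5 = 1.479476
Control mean = sum / n_c = 5.91616 / 4 = 1.47904
Recovered sample variance s_r^2 = 6.928e-08
Control sample variance s_c^2 = 1.72467e-07
Welch SE (unpooled) = sqrt(s_r^2/n_r + s_c^2/n_c) = sqrt(1.3856e-08 + 4.31167e-08) = sqrt(5.69727e-08) = 0.00023869
|mean_r - mean_c| = 0.000436
t = 0.000436 / 0.00023869 = 1.83

1.83


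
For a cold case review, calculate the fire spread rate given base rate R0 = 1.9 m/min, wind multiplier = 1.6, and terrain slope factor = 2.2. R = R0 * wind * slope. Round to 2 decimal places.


Fire spread rate calculation:
R = R0 * wind_factor * slope_factor
= 1.9 * 1.6 * 2.2
= 3.04 * 2.2
= 6.69 m/min

6.69


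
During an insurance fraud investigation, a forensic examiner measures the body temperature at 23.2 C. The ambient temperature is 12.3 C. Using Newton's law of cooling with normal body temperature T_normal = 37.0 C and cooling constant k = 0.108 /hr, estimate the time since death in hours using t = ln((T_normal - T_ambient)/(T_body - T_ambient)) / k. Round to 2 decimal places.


Using Newton's law of cooling:
t = ln((T_normal - T_ambient) / (T_body - T_ambient)) / k
T_normal - T_ambient = 24.7
T_body - T_ambient = 10.9
Ratio = 2.266055
ln(ratio) = 0.81804
t = 0.81804 / 0.108 = 7.57 hours

7.57


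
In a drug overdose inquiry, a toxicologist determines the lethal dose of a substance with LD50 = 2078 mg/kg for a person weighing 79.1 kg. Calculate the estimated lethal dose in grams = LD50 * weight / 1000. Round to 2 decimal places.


Lethal dose calculation:
Lethal dose = LD50 * body_weight / 1000
= 2078 * 79.1 / 1000
= 164369.8 / 1000
= 164.37 g

164.37


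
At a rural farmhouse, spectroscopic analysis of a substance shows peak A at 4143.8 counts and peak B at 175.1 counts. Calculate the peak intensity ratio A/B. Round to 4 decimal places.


Spectral peak ratio:
Peak A = 4143.8 counts
Peak B = 175.1 counts
Ratio = 4143.8 / 175.1 = 23.6653

23.6653


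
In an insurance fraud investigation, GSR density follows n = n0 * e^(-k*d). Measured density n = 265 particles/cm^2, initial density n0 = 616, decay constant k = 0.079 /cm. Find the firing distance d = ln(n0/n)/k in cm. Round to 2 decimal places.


GSR distance calculation:
n0/n = 616 / 265 = 2.324528
ln(n0/n) = 0.843517
d = 0.843517 / 0.079 = 10.68 cm

10.68


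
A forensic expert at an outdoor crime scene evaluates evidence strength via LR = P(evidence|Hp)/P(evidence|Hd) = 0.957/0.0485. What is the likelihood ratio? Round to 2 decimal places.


Likelihood ratio calculation:
LR = P(E|Hp) / P(E|Hd)
LR = 0.957 / 0.0485
LR = 19.73

19.73


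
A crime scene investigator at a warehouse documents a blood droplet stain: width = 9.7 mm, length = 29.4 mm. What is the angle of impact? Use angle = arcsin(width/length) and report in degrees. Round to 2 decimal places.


Blood spatter impact angle calculation:
width / length = 9.7 / 29.4 = 0.329932
angle = arcsin(0.329932)
angle = 19.26 degrees

19.26


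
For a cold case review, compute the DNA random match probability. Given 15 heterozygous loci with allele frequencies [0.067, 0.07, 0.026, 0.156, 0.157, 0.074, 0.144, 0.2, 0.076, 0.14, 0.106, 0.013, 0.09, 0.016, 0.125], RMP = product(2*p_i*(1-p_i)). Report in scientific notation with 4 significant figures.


Computing RMP for 15 loci:
Locus 1: 2 * 0.067 * 0.933 = 0.125022
Locus 2: 2 * 0.07 * 0.93 = 0.1302
Locus 3: 2 * 0.026 * 0.974 = 0.050648
Locus 4: 2 * 0.156 * 0.844 = 0.263328
Locus 5: 2 * 0.157 * 0.843 = 0.264702
Locus 6: 2 * 0.074 * 0.926 = 0.137048
Locus 7: 2 * 0.144 * 0.856 = 0.246528
Locus 8: 2 * 0.2 * 0.8 = 0.32
Locus 9: 2 * 0.076 * 0.924 = 0.140448
Locus 10: 2 * 0.14 * 0.86 = 0.2408
Locus 11: 2 * 0.106 * 0.894 = 0.189528
Locus 12: 2 * 0.013 * 0.987 = 0.025662
Locus 13: 2 * 0.09 * 0.91 = 0.1638
Locus 14: 2 * 0.016 * 0.984 = 0.031488
Locus 15: 2 * 0.125 * 0.875 = 0.21875
RMP = 1.153e-13

1.153e-13


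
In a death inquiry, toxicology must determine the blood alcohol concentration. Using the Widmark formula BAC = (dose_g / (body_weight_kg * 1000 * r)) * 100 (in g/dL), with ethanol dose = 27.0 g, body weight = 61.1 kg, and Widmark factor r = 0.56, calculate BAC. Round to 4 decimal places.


Applying the Widmark formula:
BAC = (dose_g / (body_wt * 1000 * r)) * 100
Denominator = 61.1 * 1000 * 0.56 = 34216
BAC = (27.0 / 34216) * 100
BAC = 0.0789 g/dL

0.0789


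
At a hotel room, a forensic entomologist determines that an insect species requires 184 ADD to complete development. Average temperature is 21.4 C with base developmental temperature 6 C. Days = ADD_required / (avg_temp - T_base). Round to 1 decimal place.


Insect development time:
Effective temperature = avg_temp - T_base = 21.4 - 6 = 15.4 C
Days = ADD / effective_temp = 184 / 15.4 = 11.9 days

11.9


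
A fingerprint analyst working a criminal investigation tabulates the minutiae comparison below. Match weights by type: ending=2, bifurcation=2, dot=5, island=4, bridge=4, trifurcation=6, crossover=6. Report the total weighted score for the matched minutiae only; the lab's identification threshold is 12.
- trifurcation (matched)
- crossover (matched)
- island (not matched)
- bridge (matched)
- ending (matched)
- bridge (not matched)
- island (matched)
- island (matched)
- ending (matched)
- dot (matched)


Weighted minutiae match score:
  trifurcation: matched, +6 (running total 6)
  crossover: matched, +6 (running total 12)
  island: not matched, +0
  bridge: matched, +4 (running total 16)
  ending: matched, +2 (running total 18)
  bridge: not matched, +0
  island: matched, +4 (running total 22)
  island: matched, +4 (running total 26)
  ending: matched, +2 (running total 28)
  dot: matched, +5 (running total 33)
Total score = 33
Threshold = 12; verdict = identification

33


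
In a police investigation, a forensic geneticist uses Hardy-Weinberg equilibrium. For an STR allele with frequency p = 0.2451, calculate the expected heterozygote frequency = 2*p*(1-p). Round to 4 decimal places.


Hardy-Weinberg heterozygote frequency:
q = 1 - p = 1 - 0.2451 = 0.7549
2pq = 2 * 0.2451 * 0.7549 = 0.3701

0.3701


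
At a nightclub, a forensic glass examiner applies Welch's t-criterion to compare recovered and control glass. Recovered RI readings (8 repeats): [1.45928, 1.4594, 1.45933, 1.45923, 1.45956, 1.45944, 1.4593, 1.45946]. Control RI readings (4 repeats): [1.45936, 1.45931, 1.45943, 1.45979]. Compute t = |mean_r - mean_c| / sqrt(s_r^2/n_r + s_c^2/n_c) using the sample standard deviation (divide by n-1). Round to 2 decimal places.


Welch's t-criterion for glass RI comparison:
Recovered mean = sum / n_r = 11.675 / 8 = 1.459375
Control mean = sum / n_c = 5.83789 / 4 = 1.4594725
Recovered sample variance s_r^2 = 1.2e-08
Control sample variance s_c^2 = 4.7225e-08
Welch SE (unpooled) = sqrt(s_r^2/n_r + s_c^2/n_c) = sqrt(1.5e-09 + 1.18062e-08) = sqrt(1.33062e-08) = 0.000115353
|mean_r - mean_c| = 9.75e-05
t = 9.75e-05 / 0.000115353 = 0.85

0.85


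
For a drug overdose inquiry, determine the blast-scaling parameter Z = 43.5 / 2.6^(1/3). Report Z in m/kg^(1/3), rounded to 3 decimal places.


Scaled distance calculation:
W^(1/3) = 2.6^(1/3) = 1.375069
Z = R / W^(1/3) = 43.5 / 1.375069
Z = 31.635 m/kg^(1/3)

31.635


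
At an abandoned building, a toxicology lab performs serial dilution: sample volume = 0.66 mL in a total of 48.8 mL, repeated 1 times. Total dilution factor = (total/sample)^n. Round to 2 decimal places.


Dilution factor calculation:
Single dilution = V_total / V_sample = 48.8 / 0.66 ≈ 73.939394
Number of dilutions = 1
Total DF = (48.8 / 0.66)^1 (full precision, rounded at the end) = 73.94

73.94


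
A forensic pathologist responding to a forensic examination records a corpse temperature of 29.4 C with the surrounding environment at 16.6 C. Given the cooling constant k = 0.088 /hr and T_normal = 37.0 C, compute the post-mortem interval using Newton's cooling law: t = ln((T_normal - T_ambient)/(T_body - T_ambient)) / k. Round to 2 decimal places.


Using Newton's law of cooling:
t = ln((T_normal - T_ambient) / (T_body - T_ambient)) / k
T_normal - T_ambient = 20.4
T_body - T_ambient = 12.8
Ratio = 1.59375
ln(ratio) = 0.46609
t = 0.46609 / 0.088 = 5.30 hours

5.30


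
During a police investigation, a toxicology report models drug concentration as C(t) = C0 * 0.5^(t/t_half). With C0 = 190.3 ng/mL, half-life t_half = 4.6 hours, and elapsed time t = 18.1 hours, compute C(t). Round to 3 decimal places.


Drug concentration decay:
Number of half-lives = t / t_half = 18.1 / 4.6 = 3.934783
Decay factor = 0.5^3.934783 = 0.06539014
C(t) = 190.3 * 0.06539014 = 12.444 ng/mL

12.444


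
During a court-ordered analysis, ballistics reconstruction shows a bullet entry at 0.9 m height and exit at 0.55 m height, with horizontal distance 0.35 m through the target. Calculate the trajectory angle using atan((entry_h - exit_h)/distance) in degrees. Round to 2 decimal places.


Bullet trajectory angle:
Height difference = 0.9 - 0.55 = 0.35 m
angle = atan(0.35 / 0.35)
angle = atan(1)
angle = 45.00 degrees

45.00


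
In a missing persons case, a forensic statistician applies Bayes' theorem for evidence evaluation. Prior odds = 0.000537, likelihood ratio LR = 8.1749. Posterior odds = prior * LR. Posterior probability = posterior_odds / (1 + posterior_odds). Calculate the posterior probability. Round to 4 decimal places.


Bayesian evidence evaluation:
Posterior odds = prior_odds * LR = 0.000537 * 8.1749 = 0.004389921
Posterior probability = posterior_odds / (1 + posterior_odds)
= 0.004389921 / (1 + 0.004389921)
= 0.004389921 / 1.004389921
= 0.0044

0.0044


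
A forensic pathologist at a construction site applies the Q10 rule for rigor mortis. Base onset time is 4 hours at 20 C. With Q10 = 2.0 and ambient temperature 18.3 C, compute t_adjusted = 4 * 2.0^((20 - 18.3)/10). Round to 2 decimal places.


Rigor mortis time adjustment:
Exponent = (T_ref - T_actual) / 10 = (20 - 18.3) / 10 = 0.17
Q10 factor = 2.0^0.17 = 1.12506
t_adjusted = 4 * 1.12506 = 4.50 hours

4.50


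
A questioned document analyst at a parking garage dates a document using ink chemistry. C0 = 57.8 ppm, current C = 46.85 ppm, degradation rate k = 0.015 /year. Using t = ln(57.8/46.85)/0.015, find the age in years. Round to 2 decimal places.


Document age estimation:
C0/C = 57.8 / 46.85 = 1.233725
ln(C0/C) = 0.210038
t = 0.210038 / 0.015 = 14.00 years

14.00


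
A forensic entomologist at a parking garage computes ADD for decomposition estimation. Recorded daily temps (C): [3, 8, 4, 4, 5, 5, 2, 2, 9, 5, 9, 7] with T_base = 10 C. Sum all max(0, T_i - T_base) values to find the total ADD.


Computing ADD day by day:
Day 1: max(0, 3 - 10) = 0
Day 2: max(0, 8 - 10) = 0
Day 3: max(0, 4 - 10) = 0
Day 4: max(0, 4 - 10) = 0
Day 5: max(0, 5 - 10) = 0
Day 6: max(0, 5 - 10) = 0
Day 7: max(0, 2 - 10) = 0
Day 8: max(0, 2 - 10) = 0
Day 9: max(0, 9 - 10) = 0
Day 10: max(0, 5 - 10) = 0
Day 11: max(0, 9 - 10) = 0
Day 12: max(0, 7 - 10) = 0
Total ADD = 0

0


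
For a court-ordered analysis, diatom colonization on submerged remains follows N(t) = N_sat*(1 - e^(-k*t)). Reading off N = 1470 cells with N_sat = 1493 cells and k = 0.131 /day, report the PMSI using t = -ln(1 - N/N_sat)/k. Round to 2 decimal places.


PMSI from diatom colonization curve:
N / N_sat = 1470 / 1493 = 0.984595
1 - N/N_sat = 0.015405
ln(1 - N/N_sat) = -4.173063
t = -ln(1 - N/N_sat) / k = -(-4.173063) / 0.131 = 31.86 days

31.86


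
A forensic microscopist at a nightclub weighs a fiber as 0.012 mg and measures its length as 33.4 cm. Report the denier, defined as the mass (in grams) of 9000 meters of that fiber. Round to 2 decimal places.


Denier calculation:
Mass in grams = 0.012 mg / 1000 = 0.000012 g
Length in meters = 33.4 cm / 100 = 0.334 m
Linear density = mass / length = 0.000012 / 0.334 = 0.00003593 g/m
Denier = (g/m) * 9000 = 0.00003593 * 9000 = 0.32

0.32


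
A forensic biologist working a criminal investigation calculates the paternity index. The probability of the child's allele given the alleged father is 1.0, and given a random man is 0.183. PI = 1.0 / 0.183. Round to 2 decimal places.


Paternity Index calculation:
PI = P(allele|father) / P(allele|random)
PI = 1.0 / 0.183
PI = 5.46

5.46


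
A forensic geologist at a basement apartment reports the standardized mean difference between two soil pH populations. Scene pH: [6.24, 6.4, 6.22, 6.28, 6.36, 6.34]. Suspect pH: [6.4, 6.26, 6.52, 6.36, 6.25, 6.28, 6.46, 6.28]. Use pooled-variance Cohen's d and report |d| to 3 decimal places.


Pooled-variance Cohen's d for soil pH comparison:
Scene mean = 37.84 / 6 = 6.306667
Suspect mean = 50.81 / 8 = 6.35125
Scene sample variance s_s^2 = 0.005067
Suspect sample variance s_c^2 = 0.010212
Pooled variance = ((n_s-1)*s_s^2 + (n_c-1)*s_c^2) / (n_s + n_c - 2) = 0.008068
Pooled SD = sqrt(0.008068) = 0.089822
Mean difference = -0.044583
|d| = |-0.044583| / 0.089822 = 0.496

0.496


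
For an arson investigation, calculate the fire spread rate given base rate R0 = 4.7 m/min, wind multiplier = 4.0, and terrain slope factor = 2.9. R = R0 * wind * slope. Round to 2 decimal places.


Fire spread rate calculation:
R = R0 * wind_factor * slope_factor
= 4.7 * 4.0 * 2.9
= 18.8 * 2.9
= 54.52 m/min

54.52


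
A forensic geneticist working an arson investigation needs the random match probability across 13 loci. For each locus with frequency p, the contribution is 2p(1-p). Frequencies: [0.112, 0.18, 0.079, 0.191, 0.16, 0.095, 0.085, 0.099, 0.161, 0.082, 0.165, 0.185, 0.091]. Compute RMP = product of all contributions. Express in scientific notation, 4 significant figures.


Computing RMP for 13 loci:
Locus 1: 2 * 0.112 * 0.888 = 0.198912
Locus 2: 2 * 0.18 * 0.82 = 0.2952
Locus 3: 2 * 0.079 * 0.921 = 0.145518
Locus 4: 2 * 0.191 * 0.809 = 0.309038
Locus 5: 2 * 0.16 * 0.84 = 0.2688
Locus 6: 2 * 0.095 * 0.905 = 0.17195
Locus 7: 2 * 0.085 * 0.915 = 0.15555
Locus 8: 2 * 0.099 * 0.901 = 0.178398
Locus 9: 2 * 0.161 * 0.839 = 0.270158
Locus 10: 2 * 0.082 * 0.918 = 0.150552
Locus 11: 2 * 0.165 * 0.835 = 0.27555
Locus 12: 2 * 0.185 * 0.815 = 0.30155
Locus 13: 2 * 0.091 * 0.909 = 0.165438
RMP = 1.894e-09

1.894e-09


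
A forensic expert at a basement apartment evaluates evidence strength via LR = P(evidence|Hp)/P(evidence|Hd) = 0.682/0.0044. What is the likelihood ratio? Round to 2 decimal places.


Likelihood ratio calculation:
LR = P(E|Hp) / P(E|Hd)
LR = 0.682 / 0.0044
LR = 155.00

155.00


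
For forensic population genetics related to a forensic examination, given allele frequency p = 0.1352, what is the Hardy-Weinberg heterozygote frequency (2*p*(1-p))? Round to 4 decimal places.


Hardy-Weinberg heterozygote frequency:
q = 1 - p = 1 - 0.1352 = 0.8648
2pq = 2 * 0.1352 * 0.8648 = 0.2338

0.2338


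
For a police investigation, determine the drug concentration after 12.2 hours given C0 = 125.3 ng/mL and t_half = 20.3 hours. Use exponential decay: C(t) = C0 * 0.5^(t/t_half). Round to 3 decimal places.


Drug concentration decay:
Number of half-lives = t / t_half = 12.2 / 20.3 = 0.600985
Decay factor = 0.5^0.600985 = 0.65930366
C(t) = 125.3 * 0.65930366 = 82.611 ng/mL

82.611


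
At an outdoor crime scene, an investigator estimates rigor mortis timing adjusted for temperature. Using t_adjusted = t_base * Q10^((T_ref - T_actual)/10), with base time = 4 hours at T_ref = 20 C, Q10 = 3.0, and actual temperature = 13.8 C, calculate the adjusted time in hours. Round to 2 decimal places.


Rigor mortis time adjustment:
Exponent = (T_ref - T_actual) / 10 = (20 - 13.8) / 10 = 0.62
Q10 factor = 3.0^0.62 = 1.97613
t_adjusted = 4 * 1.97613 = 7.90 hours

7.90


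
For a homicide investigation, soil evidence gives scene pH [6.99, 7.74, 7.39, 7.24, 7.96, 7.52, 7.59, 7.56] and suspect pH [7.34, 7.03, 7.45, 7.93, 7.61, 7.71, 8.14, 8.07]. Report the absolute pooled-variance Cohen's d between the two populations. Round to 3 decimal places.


Pooled-variance Cohen's d for soil pH comparison:
Scene mean = 59.99 / 8 = 7.49875
Suspect mean = 61.28 / 8 = 7.66
Scene sample variance s_s^2 = 0.088727
Suspect sample variance s_c^2 = 0.145686
Pooled variance = ((n_s-1)*s_s^2 + (n_c-1)*s_c^2) / (n_s + n_c - 2) = 0.117206
Pooled SD = sqrt(0.117206) = 0.342354
Mean difference = -0.16125
|d| = |-0.16125| / 0.342354 = 0.471

0.471


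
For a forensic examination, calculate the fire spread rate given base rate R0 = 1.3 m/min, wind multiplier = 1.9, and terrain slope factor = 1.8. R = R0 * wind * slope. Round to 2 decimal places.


Fire spread rate calculation:
R = R0 * wind_factor * slope_factor
= 1.3 * 1.9 * 1.8
= 2.47 * 1.8
= 4.45 m/min

4.45


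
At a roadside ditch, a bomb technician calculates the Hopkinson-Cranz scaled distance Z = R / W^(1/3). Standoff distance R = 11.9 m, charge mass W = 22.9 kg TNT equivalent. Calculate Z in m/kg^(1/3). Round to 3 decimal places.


Scaled distance calculation:
W^(1/3) = 22.9^(1/3) = 2.839739
Z = R / W^(1/3) = 11.9 / 2.839739
Z = 4.191 m/kg^(1/3)

4.191


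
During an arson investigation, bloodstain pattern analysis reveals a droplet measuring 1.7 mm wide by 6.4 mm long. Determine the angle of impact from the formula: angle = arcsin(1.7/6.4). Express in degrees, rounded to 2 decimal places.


Blood spatter impact angle calculation:
width / length = 1.7 / 6.4 = 0.265625
angle = arcsin(0.265625)
angle = 15.40 degrees

15.40


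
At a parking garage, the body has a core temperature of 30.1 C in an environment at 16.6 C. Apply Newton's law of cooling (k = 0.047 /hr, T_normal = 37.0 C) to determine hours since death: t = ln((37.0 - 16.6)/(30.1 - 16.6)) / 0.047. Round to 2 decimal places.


Using Newton's law of cooling:
t = ln((T_normal - T_ambient) / (T_body - T_ambient)) / k
T_normal - T_ambient = 20.4
T_body - T_ambient = 13.5
Ratio = 1.511111
ln(ratio) = 0.412845
t = 0.412845 / 0.047 = 8.78 hours

8.78


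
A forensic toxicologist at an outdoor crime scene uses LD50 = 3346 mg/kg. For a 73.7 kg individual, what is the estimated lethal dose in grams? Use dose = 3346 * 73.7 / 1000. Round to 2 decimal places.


Lethal dose calculation:
Lethal dose = LD50 * body_weight / 1000
= 3346 * 73.7 / 1000
= 246600.2 / 1000
= 246.60 g

246.60


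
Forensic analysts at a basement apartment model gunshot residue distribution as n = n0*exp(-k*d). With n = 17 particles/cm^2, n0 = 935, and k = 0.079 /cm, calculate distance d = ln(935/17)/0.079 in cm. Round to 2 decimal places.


GSR distance calculation:
n0/n = 935 / 17 = 55
ln(n0/n) = 4.007333
d = 4.007333 / 0.079 = 50.73 cm

50.73


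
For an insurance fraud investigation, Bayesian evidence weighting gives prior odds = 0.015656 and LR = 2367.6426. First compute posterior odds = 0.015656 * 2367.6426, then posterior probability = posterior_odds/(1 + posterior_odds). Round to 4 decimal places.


Bayesian evidence evaluation:
Posterior odds = prior_odds * LR = 0.015656 * 2367.6426 = 37.06781
Posterior probability = posterior_odds / (1 + posterior_odds)
= 37.06781 / (1 + 37.06781)
= 37.06781 / 38.06781
= 0.9737

0.9737


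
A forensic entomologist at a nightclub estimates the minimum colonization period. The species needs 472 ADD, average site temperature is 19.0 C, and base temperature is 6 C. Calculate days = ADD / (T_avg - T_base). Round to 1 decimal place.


Insect development time:
Effective temperature = avg_temp - T_base = 19.0 - 6 = 13.0 C
Days = ADD / effective_temp = 472 / 13.0 = 36.3 days

36.3


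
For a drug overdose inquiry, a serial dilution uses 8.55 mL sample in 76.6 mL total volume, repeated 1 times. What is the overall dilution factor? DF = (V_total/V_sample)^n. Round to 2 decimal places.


Dilution factor calculation:
Single dilution = V_total / V_sample = 76.6 / 8.55 ≈ 8.959064
Number of dilutions = 1
Total DF = (76.6 / 8.55)^1 (full precision, rounded at the end) = 8.96

8.96


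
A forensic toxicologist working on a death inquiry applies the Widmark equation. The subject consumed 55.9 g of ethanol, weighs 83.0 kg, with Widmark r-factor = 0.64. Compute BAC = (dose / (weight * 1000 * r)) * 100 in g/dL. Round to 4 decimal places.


Applying the Widmark formula:
BAC = (dose_g / (body_wt * 1000 * r)) * 100
Denominator = 83.0 * 1000 * 0.64 = 53120
BAC = (55.9 / 53120) * 100
BAC = 0.1052 g/dL

0.1052


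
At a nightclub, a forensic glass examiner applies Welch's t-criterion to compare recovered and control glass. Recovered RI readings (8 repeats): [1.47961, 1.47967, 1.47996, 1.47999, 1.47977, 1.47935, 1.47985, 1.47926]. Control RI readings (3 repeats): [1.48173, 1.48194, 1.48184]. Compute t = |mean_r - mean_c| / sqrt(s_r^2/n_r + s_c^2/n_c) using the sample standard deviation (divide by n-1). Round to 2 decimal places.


Welch's t-criterion for glass RI comparison:
Recovered mean = sum / n_r = 11.83746 / 8 = 1.4796825
Control mean = sum / n_c = 4.44551 / 3 = 1.4818367
Recovered sample variance s_r^2 = 7.16786e-08
Control sample variance s_c^2 = 1.10333e-08
Welch SE (unpooled) = sqrt(s_r^2/n_r + s_c^2/n_c) = sqrt(8.95982e-09 + 3.67778e-09) = sqrt(1.26376e-08) = 0.000112417
|mean_r - mean_c| = 0.00215417
t = 0.00215417 / 0.000112417 = 19.16

19.16


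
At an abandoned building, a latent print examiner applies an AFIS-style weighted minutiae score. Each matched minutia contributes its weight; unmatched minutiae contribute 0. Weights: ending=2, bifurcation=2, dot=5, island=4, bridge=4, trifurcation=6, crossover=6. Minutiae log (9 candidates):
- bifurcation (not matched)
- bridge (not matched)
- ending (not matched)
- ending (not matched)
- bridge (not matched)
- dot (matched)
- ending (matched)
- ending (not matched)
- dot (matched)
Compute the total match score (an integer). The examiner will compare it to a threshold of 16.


Weighted minutiae match score:
  bifurcation: not matched, +0
  bridge: not matched, +0
  ending: not matched, +0
  ending: not matched, +0
  bridge: not matched, +0
  dot: matched, +5 (running total 5)
  ending: matched, +2 (running total 7)
  ending: not matched, +0
  dot: matched, +5 (running total 12)
Total score = 12
Threshold = 16; verdict = inconclusive

12


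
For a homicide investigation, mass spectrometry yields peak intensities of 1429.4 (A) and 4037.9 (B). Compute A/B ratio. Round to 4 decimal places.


Spectral peak ratio:
Peak A = 1429.4 counts
Peak B = 4037.9 counts
Ratio = 1429.4 / 4037.9 = 0.3540

0.3540


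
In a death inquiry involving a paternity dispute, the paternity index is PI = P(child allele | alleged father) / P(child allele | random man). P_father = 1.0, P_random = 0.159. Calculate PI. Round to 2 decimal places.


Paternity Index calculation:
PI = P(allele|father) / P(allele|random)
PI = 1.0 / 0.159
PI = 6.29

6.29


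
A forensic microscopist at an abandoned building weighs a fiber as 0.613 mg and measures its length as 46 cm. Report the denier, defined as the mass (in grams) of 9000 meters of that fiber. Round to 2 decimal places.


Denier calculation:
Mass in grams = 0.613 mg / 1000 = 0.000613 g
Length in meters = 46 cm / 100 = 0.46 m
Linear density = mass / length = 0.000613 / 0.46 = 0.00133261 g/m
Denier = (g/m) * 9000 = 0.00133261 * 9000 = 11.99

11.99


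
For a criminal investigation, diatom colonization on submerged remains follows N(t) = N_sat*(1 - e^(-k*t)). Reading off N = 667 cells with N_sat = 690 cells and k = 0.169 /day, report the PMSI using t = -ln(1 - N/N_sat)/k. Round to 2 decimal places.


PMSI from diatom colonization curve:
N / N_sat = 667 / 690 = 0.966667
1 - N/N_sat = 0.033333
ln(1 - N/N_sat) = -3.401207
t = -ln(1 - N/N_sat) / k = -(-3.401207) / 0.169 = 20.13 days

20.13


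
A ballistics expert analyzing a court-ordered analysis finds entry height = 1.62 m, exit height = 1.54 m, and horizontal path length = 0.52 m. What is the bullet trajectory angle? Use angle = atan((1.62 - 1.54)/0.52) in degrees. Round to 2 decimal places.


Bullet trajectory angle:
Height difference = 1.62 - 1.54 = 0.08 m
angle = atan(0.08 / 0.52)
angle = atan(0.153846)
angle = 8.75 degrees

8.75


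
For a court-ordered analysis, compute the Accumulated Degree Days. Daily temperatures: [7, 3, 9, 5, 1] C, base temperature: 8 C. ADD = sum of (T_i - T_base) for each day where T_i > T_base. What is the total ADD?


Computing ADD day by day:
Day 1: max(0, 7 - 8) = 0
Day 2: max(0, 3 - 8) = 0
Day 3: max(0, 9 - 8) = 1
Day 4: max(0, 5 - 8) = 0
Day 5: max(0, 1 - 8) = 0
Total ADD = 1

1


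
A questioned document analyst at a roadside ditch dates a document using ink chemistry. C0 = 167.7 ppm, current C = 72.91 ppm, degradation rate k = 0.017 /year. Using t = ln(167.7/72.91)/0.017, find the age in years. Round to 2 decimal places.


Document age estimation:
C0/C = 167.7 / 72.91 = 2.300096
ln(C0/C) = 0.832951
t = 0.832951 / 0.017 = 49.00 years

49.00


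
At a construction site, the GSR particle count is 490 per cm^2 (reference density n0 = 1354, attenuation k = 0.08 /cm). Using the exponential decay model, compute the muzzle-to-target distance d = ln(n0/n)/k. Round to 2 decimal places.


GSR distance calculation:
n0/n = 1354 / 490 = 2.763265
ln(n0/n) = 1.016413
d = 1.016413 / 0.08 = 12.71 cm

12.71


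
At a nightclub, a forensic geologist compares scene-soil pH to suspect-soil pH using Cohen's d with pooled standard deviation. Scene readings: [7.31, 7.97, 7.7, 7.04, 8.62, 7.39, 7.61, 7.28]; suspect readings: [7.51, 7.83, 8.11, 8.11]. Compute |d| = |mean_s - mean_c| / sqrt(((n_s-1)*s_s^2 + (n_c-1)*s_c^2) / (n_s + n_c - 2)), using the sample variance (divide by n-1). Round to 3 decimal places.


Pooled-variance Cohen's d for soil pH comparison:
Scene mean = 60.92 / 8 = 7.615
Suspect mean = 31.56 / 4 = 7.89
Scene sample variance s_s^2 = 0.247114
Suspect sample variance s_c^2 = 0.0816
Pooled variance = ((n_s-1)*s_s^2 + (n_c-1)*s_c^2) / (n_s + n_c - 2) = 0.19746
Pooled SD = sqrt(0.19746) = 0.444365
Mean difference = -0.275
|d| = |-0.275| / 0.444365 = 0.619

0.619


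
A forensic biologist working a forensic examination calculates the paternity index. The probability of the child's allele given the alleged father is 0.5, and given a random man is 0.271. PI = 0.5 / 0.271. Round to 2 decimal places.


Paternity Index calculation:
PI = P(allele|father) / P(allele|random)
PI = 0.5 / 0.271
PI = 1.85

1.85


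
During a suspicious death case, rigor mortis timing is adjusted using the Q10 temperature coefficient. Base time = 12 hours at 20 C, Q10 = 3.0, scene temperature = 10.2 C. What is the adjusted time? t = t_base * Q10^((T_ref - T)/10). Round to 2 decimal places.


Rigor mortis time adjustment:
Exponent = (T_ref - T_actual) / 10 = (20 - 10.2) / 10 = 0.98
Q10 factor = 3.0^0.98 = 2.9348
t_adjusted = 12 * 2.9348 = 35.22 hours

35.22


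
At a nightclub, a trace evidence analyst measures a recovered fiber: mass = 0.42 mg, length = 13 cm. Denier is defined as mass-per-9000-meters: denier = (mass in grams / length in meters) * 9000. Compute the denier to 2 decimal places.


Denier calculation:
Mass in grams = 0.42 mg / 1000 = 0.00042 g
Length in meters = 13 cm / 100 = 0.13 m
Linear density = mass / length = 0.00042 / 0.13 = 0.00323077 g/m
Denier = (g/m) * 9000 = 0.00323077 * 9000 = 29.08

29.08


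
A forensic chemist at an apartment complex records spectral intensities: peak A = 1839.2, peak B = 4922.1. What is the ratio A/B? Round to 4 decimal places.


Spectral peak ratio:
Peak A = 1839.2 counts
Peak B = 4922.1 counts
Ratio = 1839.2 / 4922.1 = 0.3737

0.3737


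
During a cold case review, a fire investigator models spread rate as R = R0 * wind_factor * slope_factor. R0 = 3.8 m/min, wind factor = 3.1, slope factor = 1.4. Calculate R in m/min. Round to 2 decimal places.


Fire spread rate calculation:
R = R0 * wind_factor * slope_factor
= 3.8 * 3.1 * 1.4
= 11.78 * 1.4
= 16.49 m/min

16.49


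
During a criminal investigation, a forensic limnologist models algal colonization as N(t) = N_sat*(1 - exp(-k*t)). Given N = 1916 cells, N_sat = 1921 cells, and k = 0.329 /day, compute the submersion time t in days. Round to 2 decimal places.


PMSI from diatom colonization curve:
N / N_sat = 1916 / 1921 = 0.997397
1 - N/N_sat = 0.002603
ln(1 - N/N_sat) = -5.951091
t = -ln(1 - N/N_sat) / k = -(-5.951091) / 0.329 = 18.09 days

18.09


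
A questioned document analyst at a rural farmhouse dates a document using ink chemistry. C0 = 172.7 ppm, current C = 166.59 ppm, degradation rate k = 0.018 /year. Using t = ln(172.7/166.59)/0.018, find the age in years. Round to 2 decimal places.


Document age estimation:
C0/C = 172.7 / 166.59 = 1.036677
ln(C0/C) = 0.03602
t = 0.03602 / 0.018 = 2.00 years

2.00


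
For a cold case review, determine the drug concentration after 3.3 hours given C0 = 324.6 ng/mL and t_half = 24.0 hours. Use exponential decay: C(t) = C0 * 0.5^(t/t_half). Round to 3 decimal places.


Drug concentration decay:
Number of half-lives = t / t_half = 3.3 / 24.0 = 0.1375
Decay factor = 0.5^0.1375 = 0.90909313
C(t) = 324.6 * 0.90909313 = 295.092 ng/mL

295.092


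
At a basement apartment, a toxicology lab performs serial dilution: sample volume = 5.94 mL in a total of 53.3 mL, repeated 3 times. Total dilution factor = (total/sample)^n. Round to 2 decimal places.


Dilution factor calculation:
Single dilution = V_total / V_sample = 53.3 / 5.94 ≈ 8.973064
Number of dilutions = 3
Total DF = (53.3 / 5.94)^3 (full precision, rounded at the end) = 722.47

722.47


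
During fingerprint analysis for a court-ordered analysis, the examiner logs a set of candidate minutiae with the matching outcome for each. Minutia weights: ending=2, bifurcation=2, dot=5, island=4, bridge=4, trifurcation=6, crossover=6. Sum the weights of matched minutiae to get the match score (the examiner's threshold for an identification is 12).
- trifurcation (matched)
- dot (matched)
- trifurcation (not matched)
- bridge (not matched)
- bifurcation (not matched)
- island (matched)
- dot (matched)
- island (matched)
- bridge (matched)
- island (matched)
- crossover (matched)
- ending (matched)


Weighted minutiae match score:
  trifurcation: matched, +6 (running total 6)
  dot: matched, +5 (running total 11)
  trifurcation: not matched, +0
  bridge: not matched, +0
  bifurcation: not matched, +0
  island: matched, +4 (running total 15)
  dot: matched, +5 (running total 20)
  island: matched, +4 (running total 24)
  bridge: matched, +4 (running total 28)
  island: matched, +4 (running total 32)
  crossover: matched, +6 (running total 38)
  ending: matched, +2 (running total 40)
Total score = 40
Threshold = 12; verdict = identification

40


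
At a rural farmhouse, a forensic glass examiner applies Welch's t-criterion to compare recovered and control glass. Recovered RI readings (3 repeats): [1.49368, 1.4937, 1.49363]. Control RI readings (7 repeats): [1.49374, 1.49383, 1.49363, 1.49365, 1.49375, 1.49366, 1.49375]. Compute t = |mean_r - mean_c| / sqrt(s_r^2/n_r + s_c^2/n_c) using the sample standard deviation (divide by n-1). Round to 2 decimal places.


Welch's t-criterion for glass RI comparison:
Recovered mean = sum / n_r = 4.48101 / 3 = 1.49367
Control mean = sum / n_c = 10.45601 / 7 = 1.4937157
Recovered sample variance s_r^2 = 1.3e-09
Control sample variance s_c^2 = 5.12857e-09
Welch SE (unpooled) = sqrt(s_r^2/n_r + s_c^2/n_c) = sqrt(4.33333e-10 + 7.32653e-10) = sqrt(1.16599e-09) = 3.41466e-05
|mean_r - mean_c| = 4.57143e-05
t = 4.57143e-05 / 3.41466e-05 = 1.34

1.34


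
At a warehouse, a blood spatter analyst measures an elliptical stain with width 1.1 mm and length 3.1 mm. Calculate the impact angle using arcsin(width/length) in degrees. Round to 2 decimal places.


Blood spatter impact angle calculation:
width / length = 1.1 / 3.1 = 0.354839
angle = arcsin(0.354839)
angle = 20.78 degrees

20.78


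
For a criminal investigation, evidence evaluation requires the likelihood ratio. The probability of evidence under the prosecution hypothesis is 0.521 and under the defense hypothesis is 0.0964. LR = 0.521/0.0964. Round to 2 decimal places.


Likelihood ratio calculation:
LR = P(E|Hp) / P(E|Hd)
LR = 0.521 / 0.0964
LR = 5.40

5.40


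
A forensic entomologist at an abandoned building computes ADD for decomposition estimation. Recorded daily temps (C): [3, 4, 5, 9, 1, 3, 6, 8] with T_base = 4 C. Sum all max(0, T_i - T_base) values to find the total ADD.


Computing ADD day by day:
Day 1: max(0, 3 - 4) = 0
Day 2: max(0, 4 - 4) = 0
Day 3: max(0, 5 - 4) = 1
Day 4: max(0, 9 - 4) = 5
Day 5: max(0, 1 - 4) = 0
Day 6: max(0, 3 - 4) = 0
Day 7: max(0, 6 - 4) = 2
Day 8: max(0, 8 - 4) = 4
Total ADD = 12

12


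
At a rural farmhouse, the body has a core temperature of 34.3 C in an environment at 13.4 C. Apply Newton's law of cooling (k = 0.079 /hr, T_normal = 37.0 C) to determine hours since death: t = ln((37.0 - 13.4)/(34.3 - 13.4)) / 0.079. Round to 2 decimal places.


Using Newton's law of cooling:
t = ln((T_normal - T_ambient) / (T_body - T_ambient)) / k
T_normal - T_ambient = 23.6
T_body - T_ambient = 20.9
Ratio = 1.129187
ln(ratio) = 0.121498
t = 0.121498 / 0.079 = 1.54 hours

1.54


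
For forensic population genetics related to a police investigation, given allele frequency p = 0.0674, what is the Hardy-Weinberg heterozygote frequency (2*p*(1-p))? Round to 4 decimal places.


Hardy-Weinberg heterozygote frequency:
q = 1 - p = 1 - 0.0674 = 0.9326
2pq = 2 * 0.0674 * 0.9326 = 0.1257

0.1257


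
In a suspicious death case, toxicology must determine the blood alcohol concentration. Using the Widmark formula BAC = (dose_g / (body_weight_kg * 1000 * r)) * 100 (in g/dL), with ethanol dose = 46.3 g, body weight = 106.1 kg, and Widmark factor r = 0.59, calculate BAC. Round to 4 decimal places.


Applying the Widmark formula:
BAC = (dose_g / (body_wt * 1000 * r)) * 100
Denominator = 106.1 * 1000 * 0.59 = 62599
BAC = (46.3 / 62599) * 100
BAC = 0.0740 g/dL

0.0740


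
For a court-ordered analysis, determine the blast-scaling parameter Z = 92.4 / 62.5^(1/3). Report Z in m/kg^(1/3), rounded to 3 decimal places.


Scaled distance calculation:
W^(1/3) = 62.5^(1/3) = 3.968503
Z = R / W^(1/3) = 92.4 / 3.968503
Z = 23.283 m/kg^(1/3)

23.283


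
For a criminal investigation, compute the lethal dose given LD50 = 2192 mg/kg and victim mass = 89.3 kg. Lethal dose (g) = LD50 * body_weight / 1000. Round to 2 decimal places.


Lethal dose calculation:
Lethal dose = LD50 * body_weight / 1000
= 2192 * 89.3 / 1000
= 195745.6 / 1000
= 195.75 g

195.75


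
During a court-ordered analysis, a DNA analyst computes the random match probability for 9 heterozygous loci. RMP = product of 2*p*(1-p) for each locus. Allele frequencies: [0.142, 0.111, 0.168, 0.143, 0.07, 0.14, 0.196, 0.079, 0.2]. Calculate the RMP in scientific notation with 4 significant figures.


Computing RMP for 9 loci:
Locus 1: 2 * 0.142 * 0.858 = 0.243672
Locus 2: 2 * 0.111 * 0.889 = 0.197358
Locus 3: 2 * 0.168 * 0.832 = 0.279552
Locus 4: 2 * 0.143 * 0.857 = 0.245102
Locus 5: 2 * 0.07 * 0.93 = 0.1302
Locus 6: 2 * 0.14 * 0.86 = 0.2408
Locus 7: 2 * 0.196 * 0.804 = 0.315168
Locus 8: 2 * 0.079 * 0.921 = 0.145518
Locus 9: 2 * 0.2 * 0.8 = 0.32
RMP = 1.516e-06

1.516e-06


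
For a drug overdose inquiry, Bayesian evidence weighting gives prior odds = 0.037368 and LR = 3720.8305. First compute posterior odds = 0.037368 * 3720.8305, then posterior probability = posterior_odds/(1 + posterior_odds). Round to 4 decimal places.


Bayesian evidence evaluation:
Posterior odds = prior_odds * LR = 0.037368 * 3720.8305 = 139.04
Posterior probability = posterior_odds / (1 + posterior_odds)
= 139.04 / (1 + 139.04)
= 139.04 / 140.04
= 0.9929

0.9929


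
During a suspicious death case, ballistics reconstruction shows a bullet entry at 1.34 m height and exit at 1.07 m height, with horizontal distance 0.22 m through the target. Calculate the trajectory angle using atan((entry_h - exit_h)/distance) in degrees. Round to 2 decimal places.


Bullet trajectory angle:
Height difference = 1.34 - 1.07 = 0.27 m
angle = atan(0.27 / 0.22)
angle = atan(1.227273)
angle = 50.83 degrees

50.83


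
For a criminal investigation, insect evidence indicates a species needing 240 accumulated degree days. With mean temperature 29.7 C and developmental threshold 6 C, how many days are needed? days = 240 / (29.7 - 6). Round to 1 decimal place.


Insect development time:
Effective temperature = avg_temp - T_base = 29.7 - 6 = 23.7 C
Days = ADD / effective_temp = 240 / 23.7 = 10.1 days

10.1


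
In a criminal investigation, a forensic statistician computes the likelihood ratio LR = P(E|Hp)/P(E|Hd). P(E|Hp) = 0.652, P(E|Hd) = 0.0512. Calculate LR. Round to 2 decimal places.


Likelihood ratio calculation:
LR = P(E|Hp) / P(E|Hd)
LR = 0.652 / 0.0512
LR = 12.73

12.73


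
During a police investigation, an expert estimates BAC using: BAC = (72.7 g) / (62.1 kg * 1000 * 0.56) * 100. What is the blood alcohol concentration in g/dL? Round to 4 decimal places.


Applying the Widmark formula:
BAC = (dose_g / (body_wt * 1000 * r)) * 100
Denominator = 62.1 * 1000 * 0.56 = 34776
BAC = (72.7 / 34776) * 100
BAC = 0.2091 g/dL

0.2091


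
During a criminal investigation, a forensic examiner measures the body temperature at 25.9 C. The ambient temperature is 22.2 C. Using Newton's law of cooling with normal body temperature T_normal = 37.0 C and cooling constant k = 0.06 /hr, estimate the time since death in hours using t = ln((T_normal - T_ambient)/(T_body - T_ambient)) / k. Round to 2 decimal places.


Using Newton's law of cooling:
t = ln((T_normal - T_ambient) / (T_body - T_ambient)) / k
T_normal - T_ambient = 14.8
T_body - T_ambient = 3.7
Ratio = 4
ln(ratio) = 1.386294
t = 1.386294 / 0.06 = 23.10 hours

23.10


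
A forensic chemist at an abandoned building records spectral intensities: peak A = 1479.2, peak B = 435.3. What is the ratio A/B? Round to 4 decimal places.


Spectral peak ratio:
Peak A = 1479.2 counts
Peak B = 435.3 counts
Ratio = 1479.2 / 435.3 = 3.3981

3.3981


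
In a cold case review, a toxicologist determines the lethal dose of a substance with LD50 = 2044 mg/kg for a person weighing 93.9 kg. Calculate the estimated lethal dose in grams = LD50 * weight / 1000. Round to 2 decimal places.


Lethal dose calculation:
Lethal dose = LD50 * body_weight / 1000
= 2044 * 93.9 / 1000
= 191931.6 / 1000
= 191.93 g

191.93


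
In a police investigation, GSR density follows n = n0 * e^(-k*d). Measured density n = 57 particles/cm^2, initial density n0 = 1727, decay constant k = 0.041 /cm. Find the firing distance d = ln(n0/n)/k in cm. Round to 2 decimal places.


GSR distance calculation:
n0/n = 1727 / 57 = 30.298246
ln(n0/n) = 3.41109
d = 3.41109 / 0.041 = 83.20 cm

83.20
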